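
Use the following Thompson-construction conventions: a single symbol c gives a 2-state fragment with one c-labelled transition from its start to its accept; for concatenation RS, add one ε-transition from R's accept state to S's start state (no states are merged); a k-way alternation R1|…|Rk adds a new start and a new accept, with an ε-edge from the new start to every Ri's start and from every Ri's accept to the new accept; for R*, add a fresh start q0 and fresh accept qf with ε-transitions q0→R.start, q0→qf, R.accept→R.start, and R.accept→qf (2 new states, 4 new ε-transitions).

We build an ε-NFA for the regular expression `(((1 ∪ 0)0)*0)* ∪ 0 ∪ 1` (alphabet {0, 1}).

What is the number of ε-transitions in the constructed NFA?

20

By structural recursion:
Each of the 6 symbol leaves contributes 0 ε-transitions.
  1 ∪ 0 — 4 ε-transitions
  (1 ∪ 0)0 — 5 ε-transitions
  ((1 ∪ 0)0)* — 9 ε-transitions
  ((1 ∪ 0)0)*0 — 10 ε-transitions
  (((1 ∪ 0)0)*0)* — 14 ε-transitions
  (((1 ∪ 0)0)*0)* ∪ 0 ∪ 1 — 20 ε-transitions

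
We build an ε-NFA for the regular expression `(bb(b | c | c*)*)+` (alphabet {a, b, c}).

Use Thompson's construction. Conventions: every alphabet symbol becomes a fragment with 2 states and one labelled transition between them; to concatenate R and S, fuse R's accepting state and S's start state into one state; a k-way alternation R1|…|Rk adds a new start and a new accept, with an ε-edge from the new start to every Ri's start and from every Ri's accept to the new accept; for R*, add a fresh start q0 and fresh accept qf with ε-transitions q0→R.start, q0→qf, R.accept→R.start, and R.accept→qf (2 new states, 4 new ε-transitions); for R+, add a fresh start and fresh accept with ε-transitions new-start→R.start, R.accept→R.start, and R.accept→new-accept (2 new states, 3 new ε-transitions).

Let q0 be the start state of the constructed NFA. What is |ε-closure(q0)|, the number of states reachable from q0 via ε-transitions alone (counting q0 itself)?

2

Work bottom-up. For each fragment F, track |ε-closure(F.start)| and whether F's accept lies in that closure (i.e. whether F accepts ε). A single-symbol fragment has closure size 1 and does not accept ε.
  c* : the star's fresh start ε-reaches both the body's start and the fresh accept: |ε-closure| = 2 + 1 = 3
  b | c | c* : new start ε-reaches every alternative's start; at least one alternative accepts ε, so the union's new accept is reached too: |ε-closure| = 1 + 1 + 1 + 3 + 1 = 7
  (b | c | c*)* : the star's fresh start ε-reaches both the body's start and the fresh accept: |ε-closure| = 2 + 7 = 9
  bb(b | c | c*)* : same as the first factor's closure: |ε-closure| = 1
  (bb(b | c | c*)*)+ : |ε-closure| = 1 + 1 = 2 (the body doesn't accept ε, so the new accept is not reached)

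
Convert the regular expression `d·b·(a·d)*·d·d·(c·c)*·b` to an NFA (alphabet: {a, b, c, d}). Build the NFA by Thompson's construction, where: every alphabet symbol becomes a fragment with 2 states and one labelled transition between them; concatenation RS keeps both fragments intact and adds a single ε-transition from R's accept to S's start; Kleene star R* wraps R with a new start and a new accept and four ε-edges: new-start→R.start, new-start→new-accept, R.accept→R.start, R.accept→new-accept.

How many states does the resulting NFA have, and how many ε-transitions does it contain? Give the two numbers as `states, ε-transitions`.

22, 16

Bottom-up over the parse tree:
Each of the 9 symbol leaves contributes 2 states and 0 ε-transitions.
  a·d — 4 states, 1 ε-transition
  (a·d)* — 6 states, 5 ε-transitions
  c·c — 4 states, 1 ε-transition
  (c·c)* — 6 states, 5 ε-transitions
  d·b·(a·d)*·d·d·(c·c)*·b — 22 states, 16 ε-transitions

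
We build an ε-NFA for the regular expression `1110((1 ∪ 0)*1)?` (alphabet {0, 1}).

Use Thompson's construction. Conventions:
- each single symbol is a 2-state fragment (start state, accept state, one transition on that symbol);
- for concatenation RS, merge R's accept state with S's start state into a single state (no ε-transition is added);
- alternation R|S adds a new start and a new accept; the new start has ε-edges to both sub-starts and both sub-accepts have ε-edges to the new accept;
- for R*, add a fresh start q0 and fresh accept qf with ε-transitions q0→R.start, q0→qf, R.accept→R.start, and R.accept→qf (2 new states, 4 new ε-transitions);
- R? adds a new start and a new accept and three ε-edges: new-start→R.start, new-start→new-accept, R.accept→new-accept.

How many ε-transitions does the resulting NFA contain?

Recursing over subexpressions:
Each of the 7 symbol leaves contributes 0 ε-transitions.
  1 ∪ 0 : 4 ε-transitions
  (1 ∪ 0)* : 8 ε-transitions
  (1 ∪ 0)*1 : 8 ε-transitions
  ((1 ∪ 0)*1)? : 11 ε-transitions
  1110((1 ∪ 0)*1)? : 11 ε-transitions

11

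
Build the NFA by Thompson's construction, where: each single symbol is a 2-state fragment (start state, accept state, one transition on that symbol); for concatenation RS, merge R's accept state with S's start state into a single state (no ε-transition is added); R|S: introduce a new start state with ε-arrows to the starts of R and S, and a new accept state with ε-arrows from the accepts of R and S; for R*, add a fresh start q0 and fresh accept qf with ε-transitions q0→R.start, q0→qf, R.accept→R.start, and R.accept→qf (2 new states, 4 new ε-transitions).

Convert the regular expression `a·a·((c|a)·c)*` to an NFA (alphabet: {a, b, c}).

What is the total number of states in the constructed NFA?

Bottom-up over the parse tree:
Each of the 5 symbol leaves contributes a 2-state fragment.
  c|a : 6 states
  (c|a)·c : 7 states
  ((c|a)·c)* : 9 states
  a·a·((c|a)·c)* : 11 states

11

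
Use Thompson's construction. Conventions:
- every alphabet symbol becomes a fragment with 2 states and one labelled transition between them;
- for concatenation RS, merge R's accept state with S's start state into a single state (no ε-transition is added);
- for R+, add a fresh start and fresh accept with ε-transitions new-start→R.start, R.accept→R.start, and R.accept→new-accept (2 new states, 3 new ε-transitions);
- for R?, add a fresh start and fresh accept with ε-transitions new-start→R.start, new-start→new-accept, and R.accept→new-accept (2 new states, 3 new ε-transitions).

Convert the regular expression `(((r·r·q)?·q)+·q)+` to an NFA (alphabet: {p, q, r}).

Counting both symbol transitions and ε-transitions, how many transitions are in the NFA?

By structural recursion:
Each of the 5 symbol leaves contributes 1 transition (1 symbol, 0 ε).
  r·r·q : 3 transitions (3 symbol, 0 ε)
  (r·r·q)? : 6 transitions (3 symbol, 3 ε)
  (r·r·q)?·q : 7 transitions (4 symbol, 3 ε)
  ((r·r·q)?·q)+ : 10 transitions (4 symbol, 6 ε)
  ((r·r·q)?·q)+·q : 11 transitions (5 symbol, 6 ε)
  (((r·r·q)?·q)+·q)+ : 14 transitions (5 symbol, 9 ε)

14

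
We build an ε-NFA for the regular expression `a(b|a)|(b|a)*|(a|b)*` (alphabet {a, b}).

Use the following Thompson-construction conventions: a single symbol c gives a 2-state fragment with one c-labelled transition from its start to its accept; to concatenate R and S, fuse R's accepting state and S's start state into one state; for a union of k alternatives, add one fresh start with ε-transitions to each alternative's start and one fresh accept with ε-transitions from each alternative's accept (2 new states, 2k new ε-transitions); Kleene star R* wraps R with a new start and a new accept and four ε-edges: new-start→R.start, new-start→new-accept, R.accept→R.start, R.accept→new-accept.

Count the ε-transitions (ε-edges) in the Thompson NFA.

26

Per subexpression:
Each of the 7 symbol leaves contributes 0 ε-transitions.
  b|a → 4 ε-transitions
  a(b|a) → 4 ε-transitions
  b|a → 4 ε-transitions
  (b|a)* → 8 ε-transitions
  a|b → 4 ε-transitions
  (a|b)* → 8 ε-transitions
  a(b|a)|(b|a)*|(a|b)* → 26 ε-transitions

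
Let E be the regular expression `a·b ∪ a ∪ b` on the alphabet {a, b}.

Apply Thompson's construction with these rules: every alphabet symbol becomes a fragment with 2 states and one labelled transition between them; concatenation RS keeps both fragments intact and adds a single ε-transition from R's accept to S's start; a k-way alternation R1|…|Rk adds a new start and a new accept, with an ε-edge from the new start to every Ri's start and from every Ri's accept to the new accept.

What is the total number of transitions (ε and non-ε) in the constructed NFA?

11

Recursing over subexpressions:
Each of the 4 symbol leaves contributes 1 transition (1 symbol, 0 ε).
  a·b : 3 transitions (2 symbol, 1 ε)
  a·b ∪ a ∪ b : 11 transitions (4 symbol, 7 ε)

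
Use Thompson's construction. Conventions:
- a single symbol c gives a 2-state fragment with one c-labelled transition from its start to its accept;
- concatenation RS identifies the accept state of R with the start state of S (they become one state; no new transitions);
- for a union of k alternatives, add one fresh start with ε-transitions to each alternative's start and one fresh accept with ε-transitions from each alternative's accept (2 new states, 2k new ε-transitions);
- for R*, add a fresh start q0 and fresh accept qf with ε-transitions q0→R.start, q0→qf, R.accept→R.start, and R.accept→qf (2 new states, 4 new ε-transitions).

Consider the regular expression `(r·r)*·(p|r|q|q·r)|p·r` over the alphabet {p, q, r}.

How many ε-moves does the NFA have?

Recursing over subexpressions:
Each of the 9 symbol leaves contributes 0 ε-transitions.
  r·r — 0 ε-transitions
  (r·r)* — 4 ε-transitions
  q·r — 0 ε-transitions
  p|r|q|q·r — 8 ε-transitions
  (r·r)*·(p|r|q|q·r) — 12 ε-transitions
  p·r — 0 ε-transitions
  (r·r)*·(p|r|q|q·r)|p·r — 16 ε-transitions

16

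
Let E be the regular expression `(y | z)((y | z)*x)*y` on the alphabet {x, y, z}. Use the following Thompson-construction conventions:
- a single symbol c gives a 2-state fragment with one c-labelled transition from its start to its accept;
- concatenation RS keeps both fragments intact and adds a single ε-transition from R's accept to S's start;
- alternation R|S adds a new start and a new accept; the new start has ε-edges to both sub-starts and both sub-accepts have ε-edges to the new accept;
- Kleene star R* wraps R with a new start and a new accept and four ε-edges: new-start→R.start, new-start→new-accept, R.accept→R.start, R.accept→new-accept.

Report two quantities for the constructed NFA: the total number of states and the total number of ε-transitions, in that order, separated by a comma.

20, 19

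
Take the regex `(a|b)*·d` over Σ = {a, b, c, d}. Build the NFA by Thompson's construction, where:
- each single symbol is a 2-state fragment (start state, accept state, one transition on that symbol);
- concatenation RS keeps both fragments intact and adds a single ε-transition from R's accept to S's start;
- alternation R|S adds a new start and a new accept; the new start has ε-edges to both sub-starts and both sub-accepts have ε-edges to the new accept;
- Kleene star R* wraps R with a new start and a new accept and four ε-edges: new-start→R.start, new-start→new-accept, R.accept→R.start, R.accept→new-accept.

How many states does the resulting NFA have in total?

10

By structural recursion:
Each of the 3 symbol leaves contributes a 2-state fragment.
  a|b = 6 states
  (a|b)* = 8 states
  (a|b)*·d = 10 states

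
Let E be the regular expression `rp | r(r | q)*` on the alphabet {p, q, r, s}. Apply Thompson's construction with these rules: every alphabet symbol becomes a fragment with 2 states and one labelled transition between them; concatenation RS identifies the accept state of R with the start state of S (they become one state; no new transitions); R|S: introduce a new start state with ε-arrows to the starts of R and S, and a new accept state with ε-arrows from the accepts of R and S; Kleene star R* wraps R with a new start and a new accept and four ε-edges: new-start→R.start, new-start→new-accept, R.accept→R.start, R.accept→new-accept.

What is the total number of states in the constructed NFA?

Per subexpression:
Each of the 5 symbol leaves contributes a 2-state fragment.
  rp : 3 states
  r | q : 6 states
  (r | q)* : 8 states
  r(r | q)* : 9 states
  rp | r(r | q)* : 14 states

14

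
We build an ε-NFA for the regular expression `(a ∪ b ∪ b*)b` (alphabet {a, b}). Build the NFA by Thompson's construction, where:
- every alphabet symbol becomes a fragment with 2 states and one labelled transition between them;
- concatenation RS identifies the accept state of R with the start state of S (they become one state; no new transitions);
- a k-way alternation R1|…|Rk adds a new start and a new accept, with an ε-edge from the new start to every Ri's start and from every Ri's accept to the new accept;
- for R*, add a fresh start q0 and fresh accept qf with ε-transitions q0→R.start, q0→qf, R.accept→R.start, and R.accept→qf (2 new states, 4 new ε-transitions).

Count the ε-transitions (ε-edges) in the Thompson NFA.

10

By structural recursion:
Each of the 4 symbol leaves contributes 0 ε-transitions.
  b* → 4 ε-transitions
  a ∪ b ∪ b* → 10 ε-transitions
  (a ∪ b ∪ b*)b → 10 ε-transitions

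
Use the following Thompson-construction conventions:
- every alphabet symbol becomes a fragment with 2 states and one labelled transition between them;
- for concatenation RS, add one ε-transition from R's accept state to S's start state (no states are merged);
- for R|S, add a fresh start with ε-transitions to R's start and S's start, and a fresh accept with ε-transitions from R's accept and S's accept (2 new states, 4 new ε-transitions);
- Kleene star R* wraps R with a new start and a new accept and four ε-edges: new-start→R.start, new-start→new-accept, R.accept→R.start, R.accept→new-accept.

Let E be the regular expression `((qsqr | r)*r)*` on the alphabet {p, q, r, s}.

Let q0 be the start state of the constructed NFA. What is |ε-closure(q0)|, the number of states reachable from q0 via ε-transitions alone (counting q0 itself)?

Compute the ε-closure size of each fragment's start state recursively; a symbol fragment's start has no outgoing ε-edge, so its closure is just itself (size 1).
  qsqr : C equals the left operand's closure size = 1 (its accept is not ε-reachable, so the closure stops there)
  qsqr | r : new start ε-reaches every alternative's start; none of them accept ε, so the new accept is not reached: C = 1 + 1 + 1 = 3
  (qsqr | r)* : the star's fresh start ε-reaches both the body's start and the fresh accept: C = 2 + 3 = 5
  (qsqr | r)*r : C = 5 + 1 = 6 (closure spills across the concat boundary because the left factor accepts ε)
  ((qsqr | r)*r)* : new start has ε-edges to the inner start and to the new accept, so C = 2 + 6 = 8

8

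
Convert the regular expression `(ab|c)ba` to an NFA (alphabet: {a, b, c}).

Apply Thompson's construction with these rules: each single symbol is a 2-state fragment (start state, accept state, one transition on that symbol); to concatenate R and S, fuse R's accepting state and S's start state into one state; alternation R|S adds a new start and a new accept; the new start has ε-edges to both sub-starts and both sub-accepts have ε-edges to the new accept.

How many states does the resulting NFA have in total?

Bottom-up over the parse tree:
Each of the 5 symbol leaves contributes a 2-state fragment.
  ab = 3 states
  ab|c = 7 states
  (ab|c)ba = 9 states

9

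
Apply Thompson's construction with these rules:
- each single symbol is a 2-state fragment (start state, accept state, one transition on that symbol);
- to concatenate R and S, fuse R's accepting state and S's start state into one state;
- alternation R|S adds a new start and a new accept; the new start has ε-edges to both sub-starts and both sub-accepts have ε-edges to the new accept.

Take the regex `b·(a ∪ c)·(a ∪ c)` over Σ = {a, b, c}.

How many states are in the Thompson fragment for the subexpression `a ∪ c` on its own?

6

Fragment for `a ∪ c`:
Each of the 2 symbol leaves contributes a 2-state fragment.
  a ∪ c → 6 states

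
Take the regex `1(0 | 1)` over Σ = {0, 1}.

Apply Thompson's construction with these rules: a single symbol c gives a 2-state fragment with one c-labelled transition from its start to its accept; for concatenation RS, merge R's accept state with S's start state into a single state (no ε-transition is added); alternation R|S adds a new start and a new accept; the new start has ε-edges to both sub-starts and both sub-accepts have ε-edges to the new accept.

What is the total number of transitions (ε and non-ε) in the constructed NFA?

7

Bottom-up over the parse tree:
Each of the 3 symbol leaves contributes 1 transition (1 symbol, 0 ε).
  0 | 1 : 6 transitions (2 symbol, 4 ε)
  1(0 | 1) : 7 transitions (3 symbol, 4 ε)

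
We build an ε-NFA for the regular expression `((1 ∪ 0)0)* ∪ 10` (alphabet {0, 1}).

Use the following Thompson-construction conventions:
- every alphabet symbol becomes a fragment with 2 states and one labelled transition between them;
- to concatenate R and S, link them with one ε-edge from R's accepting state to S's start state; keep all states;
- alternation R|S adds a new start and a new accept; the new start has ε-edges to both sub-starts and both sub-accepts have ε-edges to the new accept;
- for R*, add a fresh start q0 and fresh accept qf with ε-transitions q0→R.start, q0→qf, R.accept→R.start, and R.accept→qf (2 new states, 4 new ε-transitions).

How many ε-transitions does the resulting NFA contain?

14

By structural recursion:
Each of the 5 symbol leaves contributes 0 ε-transitions.
  1 ∪ 0 : 4 ε-transitions
  (1 ∪ 0)0 : 5 ε-transitions
  ((1 ∪ 0)0)* : 9 ε-transitions
  10 : 1 ε-transition
  ((1 ∪ 0)0)* ∪ 10 : 14 ε-transitions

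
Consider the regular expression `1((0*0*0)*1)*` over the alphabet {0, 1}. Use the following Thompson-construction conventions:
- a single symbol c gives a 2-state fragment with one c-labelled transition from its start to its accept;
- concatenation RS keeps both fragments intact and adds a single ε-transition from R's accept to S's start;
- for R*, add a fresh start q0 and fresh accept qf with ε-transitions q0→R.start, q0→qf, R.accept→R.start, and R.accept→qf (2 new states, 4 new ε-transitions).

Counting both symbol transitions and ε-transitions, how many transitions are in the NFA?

25

By structural recursion:
Each of the 5 symbol leaves contributes 1 transition (1 symbol, 0 ε).
  0* — 5 transitions (1 symbol, 4 ε)
  0* — 5 transitions (1 symbol, 4 ε)
  0*0*0 — 13 transitions (3 symbol, 10 ε)
  (0*0*0)* — 17 transitions (3 symbol, 14 ε)
  (0*0*0)*1 — 19 transitions (4 symbol, 15 ε)
  ((0*0*0)*1)* — 23 transitions (4 symbol, 19 ε)
  1((0*0*0)*1)* — 25 transitions (5 symbol, 20 ε)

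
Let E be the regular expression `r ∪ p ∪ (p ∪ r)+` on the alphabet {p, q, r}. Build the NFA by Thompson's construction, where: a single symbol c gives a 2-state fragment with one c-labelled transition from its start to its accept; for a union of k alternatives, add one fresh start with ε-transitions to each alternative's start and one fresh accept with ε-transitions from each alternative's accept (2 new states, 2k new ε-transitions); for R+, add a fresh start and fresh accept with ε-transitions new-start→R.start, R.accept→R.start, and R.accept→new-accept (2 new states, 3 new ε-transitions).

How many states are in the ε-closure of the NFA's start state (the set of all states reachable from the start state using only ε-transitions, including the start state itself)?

7

Compute the ε-closure size of each fragment's start state recursively; a symbol fragment's start has no outgoing ε-edge, so its closure is just itself (size 1).
  p ∪ r — |closure| = 1 + 1 + 1 = 3 (the new accept is not ε-reachable since no branch accepts ε)
  (p ∪ r)+ — |closure| = 1 + 3 = 4 (the body doesn't accept ε, so the new accept is not reached)
  r ∪ p ∪ (p ∪ r)+ — |closure| = 1 + 1 + 1 + 4 = 7 (the new accept is not ε-reachable since no branch accepts ε)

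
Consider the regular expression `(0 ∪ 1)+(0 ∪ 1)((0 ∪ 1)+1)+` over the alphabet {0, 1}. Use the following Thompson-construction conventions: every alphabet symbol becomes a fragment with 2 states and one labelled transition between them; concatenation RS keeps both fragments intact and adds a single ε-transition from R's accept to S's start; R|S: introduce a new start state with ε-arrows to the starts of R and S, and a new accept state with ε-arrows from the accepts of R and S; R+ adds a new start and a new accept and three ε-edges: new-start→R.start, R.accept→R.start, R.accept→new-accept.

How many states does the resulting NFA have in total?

26

Per subexpression:
Each of the 7 symbol leaves contributes a 2-state fragment.
  0 ∪ 1 : 6 states
  (0 ∪ 1)+ : 8 states
  0 ∪ 1 : 6 states
  0 ∪ 1 : 6 states
  (0 ∪ 1)+ : 8 states
  (0 ∪ 1)+1 : 10 states
  ((0 ∪ 1)+1)+ : 12 states
  (0 ∪ 1)+(0 ∪ 1)((0 ∪ 1)+1)+ : 26 states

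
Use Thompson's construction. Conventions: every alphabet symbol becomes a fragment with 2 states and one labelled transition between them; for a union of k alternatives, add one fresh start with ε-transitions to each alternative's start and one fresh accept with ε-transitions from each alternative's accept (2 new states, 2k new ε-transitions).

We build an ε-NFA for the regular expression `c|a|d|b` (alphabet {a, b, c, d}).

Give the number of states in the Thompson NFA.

10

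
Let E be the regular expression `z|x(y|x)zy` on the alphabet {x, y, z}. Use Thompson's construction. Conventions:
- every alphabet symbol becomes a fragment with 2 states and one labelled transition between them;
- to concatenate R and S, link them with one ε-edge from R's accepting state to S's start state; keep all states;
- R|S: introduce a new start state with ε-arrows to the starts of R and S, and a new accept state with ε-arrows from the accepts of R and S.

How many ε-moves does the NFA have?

By structural recursion:
Each of the 6 symbol leaves contributes 0 ε-transitions.
  y|x — 4 ε-transitions
  x(y|x)zy — 7 ε-transitions
  z|x(y|x)zy — 11 ε-transitions

11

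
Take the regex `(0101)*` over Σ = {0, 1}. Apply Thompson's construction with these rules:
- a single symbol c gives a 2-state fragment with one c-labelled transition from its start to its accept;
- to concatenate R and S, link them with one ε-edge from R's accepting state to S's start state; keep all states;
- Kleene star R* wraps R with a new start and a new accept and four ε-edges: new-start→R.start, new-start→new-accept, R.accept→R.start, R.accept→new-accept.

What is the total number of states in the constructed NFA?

10

Building bottom-up:
Each of the 4 symbol leaves contributes a 2-state fragment.
  0101 : 8 states
  (0101)* : 10 states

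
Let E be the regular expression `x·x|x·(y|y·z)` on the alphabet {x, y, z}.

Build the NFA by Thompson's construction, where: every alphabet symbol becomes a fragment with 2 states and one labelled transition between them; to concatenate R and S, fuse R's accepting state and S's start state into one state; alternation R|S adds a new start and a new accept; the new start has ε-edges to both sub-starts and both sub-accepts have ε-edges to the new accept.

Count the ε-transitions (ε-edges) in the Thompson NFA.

8

Bottom-up over the parse tree:
Each of the 6 symbol leaves contributes 0 ε-transitions.
  x·x → 0 ε-transitions
  y·z → 0 ε-transitions
  y|y·z → 4 ε-transitions
  x·(y|y·z) → 4 ε-transitions
  x·x|x·(y|y·z) → 8 ε-transitions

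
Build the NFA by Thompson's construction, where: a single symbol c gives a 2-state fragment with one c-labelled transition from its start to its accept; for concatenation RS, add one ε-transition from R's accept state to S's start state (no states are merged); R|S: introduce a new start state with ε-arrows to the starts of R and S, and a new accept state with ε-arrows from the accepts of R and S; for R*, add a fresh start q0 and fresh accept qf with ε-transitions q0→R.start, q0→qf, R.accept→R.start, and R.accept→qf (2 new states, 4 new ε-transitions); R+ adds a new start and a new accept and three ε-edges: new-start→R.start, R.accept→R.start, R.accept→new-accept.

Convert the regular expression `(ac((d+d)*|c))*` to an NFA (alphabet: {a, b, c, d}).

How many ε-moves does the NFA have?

Bottom-up over the parse tree:
Each of the 5 symbol leaves contributes 0 ε-transitions.
  d+ → 3 ε-transitions
  d+d → 4 ε-transitions
  (d+d)* → 8 ε-transitions
  (d+d)*|c → 12 ε-transitions
  ac((d+d)*|c) → 14 ε-transitions
  (ac((d+d)*|c))* → 18 ε-transitions

18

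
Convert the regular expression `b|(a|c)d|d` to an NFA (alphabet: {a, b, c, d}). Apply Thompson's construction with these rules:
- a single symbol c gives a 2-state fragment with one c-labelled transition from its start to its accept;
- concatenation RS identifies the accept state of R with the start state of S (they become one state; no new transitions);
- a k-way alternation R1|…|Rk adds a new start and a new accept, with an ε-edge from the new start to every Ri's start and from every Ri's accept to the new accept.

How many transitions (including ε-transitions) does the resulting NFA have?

Bottom-up over the parse tree:
Each of the 5 symbol leaves contributes 1 transition (1 symbol, 0 ε).
  a|c = 6 transitions (2 symbol, 4 ε)
  (a|c)d = 7 transitions (3 symbol, 4 ε)
  b|(a|c)d|d = 15 transitions (5 symbol, 10 ε)

15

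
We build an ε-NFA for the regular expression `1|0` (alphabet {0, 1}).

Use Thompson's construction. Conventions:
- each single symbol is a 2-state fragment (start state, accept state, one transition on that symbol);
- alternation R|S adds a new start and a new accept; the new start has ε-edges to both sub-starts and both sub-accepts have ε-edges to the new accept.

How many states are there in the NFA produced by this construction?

Per subexpression:
Each of the 2 symbol leaves contributes a 2-state fragment.
  1|0 = 6 states

6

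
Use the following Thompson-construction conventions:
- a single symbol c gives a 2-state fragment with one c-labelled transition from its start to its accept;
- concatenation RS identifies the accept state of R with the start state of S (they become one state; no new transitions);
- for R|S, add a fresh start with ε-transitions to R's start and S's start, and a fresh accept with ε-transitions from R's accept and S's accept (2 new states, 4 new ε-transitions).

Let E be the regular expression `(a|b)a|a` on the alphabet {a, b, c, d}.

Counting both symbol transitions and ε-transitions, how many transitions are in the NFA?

Building bottom-up:
Each of the 4 symbol leaves contributes 1 transition (1 symbol, 0 ε).
  a|b = 6 transitions (2 symbol, 4 ε)
  (a|b)a = 7 transitions (3 symbol, 4 ε)
  (a|b)a|a = 12 transitions (4 symbol, 8 ε)

12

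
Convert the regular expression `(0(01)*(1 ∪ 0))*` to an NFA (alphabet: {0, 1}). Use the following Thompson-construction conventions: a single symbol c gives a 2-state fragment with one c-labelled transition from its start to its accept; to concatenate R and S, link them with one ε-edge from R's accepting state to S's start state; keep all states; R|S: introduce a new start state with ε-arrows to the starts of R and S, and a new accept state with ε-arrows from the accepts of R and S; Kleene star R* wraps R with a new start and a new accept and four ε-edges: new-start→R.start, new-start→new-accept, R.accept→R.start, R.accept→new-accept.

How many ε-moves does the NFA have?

15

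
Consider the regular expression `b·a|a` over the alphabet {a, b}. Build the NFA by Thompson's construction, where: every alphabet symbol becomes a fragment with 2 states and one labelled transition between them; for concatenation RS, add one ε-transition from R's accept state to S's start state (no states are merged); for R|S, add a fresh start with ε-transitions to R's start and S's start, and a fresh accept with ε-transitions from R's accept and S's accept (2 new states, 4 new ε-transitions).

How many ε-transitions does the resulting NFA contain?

5

By structural recursion:
Each of the 3 symbol leaves contributes 0 ε-transitions.
  b·a = 1 ε-transition
  b·a|a = 5 ε-transitions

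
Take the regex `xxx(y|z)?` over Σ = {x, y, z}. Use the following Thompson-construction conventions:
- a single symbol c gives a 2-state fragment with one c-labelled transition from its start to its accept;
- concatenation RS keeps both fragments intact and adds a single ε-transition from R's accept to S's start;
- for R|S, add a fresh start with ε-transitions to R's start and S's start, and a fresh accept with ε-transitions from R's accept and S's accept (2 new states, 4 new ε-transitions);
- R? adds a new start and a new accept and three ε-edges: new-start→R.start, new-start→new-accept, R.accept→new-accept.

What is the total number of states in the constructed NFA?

14

Bottom-up over the parse tree:
Each of the 5 symbol leaves contributes a 2-state fragment.
  y|z = 6 states
  (y|z)? = 8 states
  xxx(y|z)? = 14 states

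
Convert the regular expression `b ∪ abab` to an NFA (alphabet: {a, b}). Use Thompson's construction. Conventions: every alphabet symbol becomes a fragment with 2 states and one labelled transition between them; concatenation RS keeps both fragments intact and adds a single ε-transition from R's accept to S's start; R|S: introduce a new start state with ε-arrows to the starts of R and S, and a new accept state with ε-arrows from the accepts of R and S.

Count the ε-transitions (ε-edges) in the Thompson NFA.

By structural recursion:
Each of the 5 symbol leaves contributes 0 ε-transitions.
  abab → 3 ε-transitions
  b ∪ abab → 7 ε-transitions

7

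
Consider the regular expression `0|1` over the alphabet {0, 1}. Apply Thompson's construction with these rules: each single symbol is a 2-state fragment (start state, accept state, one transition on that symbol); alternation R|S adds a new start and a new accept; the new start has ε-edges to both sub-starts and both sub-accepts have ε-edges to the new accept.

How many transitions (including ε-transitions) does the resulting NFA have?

6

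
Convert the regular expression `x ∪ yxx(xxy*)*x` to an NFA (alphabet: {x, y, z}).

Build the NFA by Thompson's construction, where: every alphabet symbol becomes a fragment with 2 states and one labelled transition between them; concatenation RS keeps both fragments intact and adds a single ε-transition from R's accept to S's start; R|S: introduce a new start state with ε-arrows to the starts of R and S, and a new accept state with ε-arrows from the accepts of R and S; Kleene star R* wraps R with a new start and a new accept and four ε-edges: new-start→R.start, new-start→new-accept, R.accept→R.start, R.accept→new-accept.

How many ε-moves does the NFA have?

Recursing over subexpressions:
Each of the 8 symbol leaves contributes 0 ε-transitions.
  y* : 4 ε-transitions
  xxy* : 6 ε-transitions
  (xxy*)* : 10 ε-transitions
  yxx(xxy*)*x : 14 ε-transitions
  x ∪ yxx(xxy*)*x : 18 ε-transitions

18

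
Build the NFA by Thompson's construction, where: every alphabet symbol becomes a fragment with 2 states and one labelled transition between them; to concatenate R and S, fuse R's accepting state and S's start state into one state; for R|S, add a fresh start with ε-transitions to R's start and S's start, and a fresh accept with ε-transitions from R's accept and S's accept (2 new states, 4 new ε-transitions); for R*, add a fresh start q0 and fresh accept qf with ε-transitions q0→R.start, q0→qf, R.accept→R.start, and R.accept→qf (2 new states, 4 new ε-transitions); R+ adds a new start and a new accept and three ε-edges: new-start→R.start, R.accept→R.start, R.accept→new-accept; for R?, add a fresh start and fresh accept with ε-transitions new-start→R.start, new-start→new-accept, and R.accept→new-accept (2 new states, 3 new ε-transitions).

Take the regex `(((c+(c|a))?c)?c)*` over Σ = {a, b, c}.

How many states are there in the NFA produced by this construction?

17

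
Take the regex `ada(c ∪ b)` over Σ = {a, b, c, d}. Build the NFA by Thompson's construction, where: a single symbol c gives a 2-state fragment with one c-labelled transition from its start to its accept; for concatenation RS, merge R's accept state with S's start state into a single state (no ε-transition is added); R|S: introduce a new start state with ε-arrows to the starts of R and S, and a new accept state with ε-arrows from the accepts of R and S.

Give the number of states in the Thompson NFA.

Recursing over subexpressions:
Each of the 5 symbol leaves contributes a 2-state fragment.
  c ∪ b → 6 states
  ada(c ∪ b) → 9 states

9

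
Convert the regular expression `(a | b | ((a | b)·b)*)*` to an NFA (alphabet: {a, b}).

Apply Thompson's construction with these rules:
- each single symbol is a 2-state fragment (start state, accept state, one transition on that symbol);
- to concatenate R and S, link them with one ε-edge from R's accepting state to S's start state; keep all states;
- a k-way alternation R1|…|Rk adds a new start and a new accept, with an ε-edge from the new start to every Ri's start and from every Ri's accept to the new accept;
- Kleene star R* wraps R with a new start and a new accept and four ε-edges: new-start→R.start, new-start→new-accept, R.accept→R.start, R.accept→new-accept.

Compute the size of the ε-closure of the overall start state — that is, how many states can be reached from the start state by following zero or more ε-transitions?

Work bottom-up. For each fragment F, track |ε-closure(F.start)| and whether F's accept lies in that closure (i.e. whether F accepts ε). A single-symbol fragment has closure size 1 and does not accept ε.
  a | b → new start ε-reaches every alternative's start; none of them accept ε, so the new accept is not reached: |closure| = 1 + 1 + 1 = 3
  (a | b)·b → |closure| equals the left operand's closure size = 3 (its accept is not ε-reachable, so the closure stops there)
  ((a | b)·b)* → |closure| = 1 (new start) + 3 (body) + 1 (new accept) = 5
  a | b | ((a | b)·b)* → |closure| = 1 (new start) + (1 + 1 + 5) + 1 (new accept, since some branch ε-reaches its own accept) = 9
  (a | b | ((a | b)·b)*)* → the star's fresh start ε-reaches both the body's start and the fresh accept: |closure| = 2 + 9 = 11

11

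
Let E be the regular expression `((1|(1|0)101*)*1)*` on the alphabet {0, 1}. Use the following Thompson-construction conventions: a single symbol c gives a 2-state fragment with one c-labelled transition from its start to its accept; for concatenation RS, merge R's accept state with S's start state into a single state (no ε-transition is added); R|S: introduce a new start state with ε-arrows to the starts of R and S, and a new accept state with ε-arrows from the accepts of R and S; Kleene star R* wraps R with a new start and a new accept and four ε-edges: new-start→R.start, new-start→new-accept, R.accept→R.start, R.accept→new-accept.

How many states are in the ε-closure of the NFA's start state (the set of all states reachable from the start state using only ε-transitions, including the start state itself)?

9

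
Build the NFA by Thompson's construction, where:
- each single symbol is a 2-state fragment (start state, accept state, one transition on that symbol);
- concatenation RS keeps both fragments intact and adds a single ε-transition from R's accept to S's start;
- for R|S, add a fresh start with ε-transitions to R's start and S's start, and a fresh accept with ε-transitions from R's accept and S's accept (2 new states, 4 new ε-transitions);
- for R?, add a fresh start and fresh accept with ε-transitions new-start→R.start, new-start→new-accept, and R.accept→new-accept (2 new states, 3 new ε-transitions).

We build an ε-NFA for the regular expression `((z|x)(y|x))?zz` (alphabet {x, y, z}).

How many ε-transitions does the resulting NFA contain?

By structural recursion:
Each of the 6 symbol leaves contributes 0 ε-transitions.
  z|x = 4 ε-transitions
  y|x = 4 ε-transitions
  (z|x)(y|x) = 9 ε-transitions
  ((z|x)(y|x))? = 12 ε-transitions
  ((z|x)(y|x))?zz = 14 ε-transitions

14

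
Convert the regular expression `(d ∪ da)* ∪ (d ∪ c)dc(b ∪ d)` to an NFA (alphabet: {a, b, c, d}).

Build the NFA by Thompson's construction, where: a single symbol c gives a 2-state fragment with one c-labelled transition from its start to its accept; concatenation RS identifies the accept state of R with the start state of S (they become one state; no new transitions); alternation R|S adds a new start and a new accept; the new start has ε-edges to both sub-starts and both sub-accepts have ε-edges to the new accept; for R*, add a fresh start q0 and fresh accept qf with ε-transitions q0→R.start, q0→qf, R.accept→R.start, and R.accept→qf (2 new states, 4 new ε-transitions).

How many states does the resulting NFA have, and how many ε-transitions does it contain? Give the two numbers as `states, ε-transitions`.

Per subexpression:
Each of the 9 symbol leaves contributes 2 states and 0 ε-transitions.
  da : 3 states, 0 ε-transitions
  d ∪ da : 7 states, 4 ε-transitions
  (d ∪ da)* : 9 states, 8 ε-transitions
  d ∪ c : 6 states, 4 ε-transitions
  b ∪ d : 6 states, 4 ε-transitions
  (d ∪ c)dc(b ∪ d) : 13 states, 8 ε-transitions
  (d ∪ da)* ∪ (d ∪ c)dc(b ∪ d) : 24 states, 20 ε-transitions

24, 20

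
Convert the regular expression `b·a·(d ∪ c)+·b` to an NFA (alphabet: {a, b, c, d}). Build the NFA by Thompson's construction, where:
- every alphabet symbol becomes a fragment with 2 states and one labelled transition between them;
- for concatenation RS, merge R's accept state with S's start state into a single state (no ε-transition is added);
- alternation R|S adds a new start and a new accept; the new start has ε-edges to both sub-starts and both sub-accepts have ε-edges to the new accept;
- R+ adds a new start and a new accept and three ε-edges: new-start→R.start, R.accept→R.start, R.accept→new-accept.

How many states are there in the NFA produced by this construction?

By structural recursion:
Each of the 5 symbol leaves contributes a 2-state fragment.
  d ∪ c — 6 states
  (d ∪ c)+ — 8 states
  b·a·(d ∪ c)+·b — 11 states

11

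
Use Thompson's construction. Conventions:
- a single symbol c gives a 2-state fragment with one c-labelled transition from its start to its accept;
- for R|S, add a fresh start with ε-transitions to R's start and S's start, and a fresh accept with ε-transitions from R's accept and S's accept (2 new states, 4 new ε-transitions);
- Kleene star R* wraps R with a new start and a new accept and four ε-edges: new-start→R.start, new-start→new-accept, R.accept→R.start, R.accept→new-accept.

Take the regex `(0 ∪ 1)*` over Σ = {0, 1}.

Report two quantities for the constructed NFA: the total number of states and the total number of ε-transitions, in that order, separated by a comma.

8, 8

Bottom-up over the parse tree:
Each of the 2 symbol leaves contributes 2 states and 0 ε-transitions.
  0 ∪ 1 → 6 states, 4 ε-transitions
  (0 ∪ 1)* → 8 states, 8 ε-transitions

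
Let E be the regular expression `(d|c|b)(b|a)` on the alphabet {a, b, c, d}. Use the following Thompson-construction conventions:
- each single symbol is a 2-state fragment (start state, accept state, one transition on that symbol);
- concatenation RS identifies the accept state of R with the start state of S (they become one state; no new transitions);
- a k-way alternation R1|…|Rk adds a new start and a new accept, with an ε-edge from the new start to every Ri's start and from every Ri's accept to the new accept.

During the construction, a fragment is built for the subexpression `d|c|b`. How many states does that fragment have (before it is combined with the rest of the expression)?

Fragment for `d|c|b`:
Each of the 3 symbol leaves contributes a 2-state fragment.
  d|c|b : 8 states

8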